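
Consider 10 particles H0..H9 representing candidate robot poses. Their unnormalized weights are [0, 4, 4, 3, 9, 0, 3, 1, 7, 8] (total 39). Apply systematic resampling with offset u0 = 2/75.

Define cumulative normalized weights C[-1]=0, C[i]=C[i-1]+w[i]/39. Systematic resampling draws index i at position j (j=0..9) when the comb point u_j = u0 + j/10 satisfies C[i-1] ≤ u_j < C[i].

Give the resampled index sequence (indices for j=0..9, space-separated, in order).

1 2 3 4 4 6 8 8 9 9

C = [0, 4/39, 8/39, 11/39, 20/39, 20/39, 23/39, 8/13, 31/39, 1]
j=0: u_0=2/75 ∈ [0, 4/39) → index 1
j=1: u_1=19/150 ∈ [4/39, 8/39) → index 2
j=2: u_2=17/75 ∈ [8/39, 11/39) → index 3
j=3: u_3=49/150 ∈ [11/39, 20/39) → index 4
j=4: u_4=32/75 ∈ [11/39, 20/39) → index 4
j=5: u_5=79/150 ∈ [20/39, 23/39) → index 6
j=6: u_6=47/75 ∈ [8/13, 31/39) → index 8
j=7: u_7=109/150 ∈ [8/13, 31/39) → index 8
j=8: u_8=62/75 ∈ [31/39, 1) → index 9
j=9: u_9=139/150 ∈ [31/39, 1) → index 9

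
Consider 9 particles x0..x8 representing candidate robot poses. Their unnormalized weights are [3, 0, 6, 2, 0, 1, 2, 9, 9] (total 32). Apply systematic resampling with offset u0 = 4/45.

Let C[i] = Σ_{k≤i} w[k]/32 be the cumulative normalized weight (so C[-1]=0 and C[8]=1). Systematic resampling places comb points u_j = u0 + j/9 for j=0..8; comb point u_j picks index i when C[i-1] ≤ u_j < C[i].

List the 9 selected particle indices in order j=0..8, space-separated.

0 2 3 6 7 7 8 8 8

C = [3/32, 3/32, 9/32, 11/32, 11/32, 3/8, 7/16, 23/32, 1]
j=0: u_0=4/45 ∈ [0, 3/32) → index 0
j=1: u_1=1/5 ∈ [3/32, 9/32) → index 2
j=2: u_2=14/45 ∈ [9/32, 11/32) → index 3
j=3: u_3=19/45 ∈ [3/8, 7/16) → index 6
j=4: u_4=8/15 ∈ [7/16, 23/32) → index 7
j=5: u_5=29/45 ∈ [7/16, 23/32) → index 7
j=6: u_6=34/45 ∈ [23/32, 1) → index 8
j=7: u_7=13/15 ∈ [23/32, 1) → index 8
j=8: u_8=44/45 ∈ [23/32, 1) → index 8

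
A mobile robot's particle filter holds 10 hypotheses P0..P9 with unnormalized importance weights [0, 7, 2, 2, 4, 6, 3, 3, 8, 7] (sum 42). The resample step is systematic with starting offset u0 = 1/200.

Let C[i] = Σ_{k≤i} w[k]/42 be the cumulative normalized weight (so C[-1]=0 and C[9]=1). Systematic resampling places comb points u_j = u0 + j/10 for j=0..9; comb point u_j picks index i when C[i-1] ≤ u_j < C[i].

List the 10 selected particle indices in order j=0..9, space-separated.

C = [0, 1/6, 3/14, 11/42, 5/14, 1/2, 4/7, 9/14, 5/6, 1]
j=0: u_0=1/200 ∈ [0, 1/6) → index 1
j=1: u_1=21/200 ∈ [0, 1/6) → index 1
j=2: u_2=41/200 ∈ [1/6, 3/14) → index 2
j=3: u_3=61/200 ∈ [11/42, 5/14) → index 4
j=4: u_4=81/200 ∈ [5/14, 1/2) → index 5
j=5: u_5=101/200 ∈ [1/2, 4/7) → index 6
j=6: u_6=121/200 ∈ [4/7, 9/14) → index 7
j=7: u_7=141/200 ∈ [9/14, 5/6) → index 8
j=8: u_8=161/200 ∈ [9/14, 5/6) → index 8
j=9: u_9=181/200 ∈ [5/6, 1) → index 9

1 1 2 4 5 6 7 8 8 9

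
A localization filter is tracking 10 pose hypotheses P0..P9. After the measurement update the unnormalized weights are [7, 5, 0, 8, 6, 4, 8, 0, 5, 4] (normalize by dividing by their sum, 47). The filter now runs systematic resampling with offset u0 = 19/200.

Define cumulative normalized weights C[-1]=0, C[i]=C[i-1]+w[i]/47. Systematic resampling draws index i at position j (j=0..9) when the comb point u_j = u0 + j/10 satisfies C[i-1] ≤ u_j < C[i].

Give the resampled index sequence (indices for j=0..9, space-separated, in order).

C = [7/47, 12/47, 12/47, 20/47, 26/47, 30/47, 38/47, 38/47, 43/47, 1]
j=0: u_0=19/200 ∈ [0, 7/47) → index 0
j=1: u_1=39/200 ∈ [7/47, 12/47) → index 1
j=2: u_2=59/200 ∈ [12/47, 20/47) → index 3
j=3: u_3=79/200 ∈ [12/47, 20/47) → index 3
j=4: u_4=99/200 ∈ [20/47, 26/47) → index 4
j=5: u_5=119/200 ∈ [26/47, 30/47) → index 5
j=6: u_6=139/200 ∈ [30/47, 38/47) → index 6
j=7: u_7=159/200 ∈ [30/47, 38/47) → index 6
j=8: u_8=179/200 ∈ [38/47, 43/47) → index 8
j=9: u_9=199/200 ∈ [43/47, 1) → index 9

0 1 3 3 4 5 6 6 8 9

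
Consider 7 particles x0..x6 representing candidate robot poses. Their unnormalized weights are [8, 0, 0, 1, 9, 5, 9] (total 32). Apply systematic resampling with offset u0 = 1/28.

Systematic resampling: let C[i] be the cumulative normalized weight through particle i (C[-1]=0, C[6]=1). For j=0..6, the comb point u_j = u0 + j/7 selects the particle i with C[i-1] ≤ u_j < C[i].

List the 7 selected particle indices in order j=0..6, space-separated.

0 0 4 4 5 6 6

C = [1/4, 1/4, 1/4, 9/32, 9/16, 23/32, 1]
j=0: u_0=1/28 ∈ [0, 1/4) → index 0
j=1: u_1=5/28 ∈ [0, 1/4) → index 0
j=2: u_2=9/28 ∈ [9/32, 9/16) → index 4
j=3: u_3=13/28 ∈ [9/32, 9/16) → index 4
j=4: u_4=17/28 ∈ [9/16, 23/32) → index 5
j=5: u_5=3/4 ∈ [23/32, 1) → index 6
j=6: u_6=25/28 ∈ [23/32, 1) → index 6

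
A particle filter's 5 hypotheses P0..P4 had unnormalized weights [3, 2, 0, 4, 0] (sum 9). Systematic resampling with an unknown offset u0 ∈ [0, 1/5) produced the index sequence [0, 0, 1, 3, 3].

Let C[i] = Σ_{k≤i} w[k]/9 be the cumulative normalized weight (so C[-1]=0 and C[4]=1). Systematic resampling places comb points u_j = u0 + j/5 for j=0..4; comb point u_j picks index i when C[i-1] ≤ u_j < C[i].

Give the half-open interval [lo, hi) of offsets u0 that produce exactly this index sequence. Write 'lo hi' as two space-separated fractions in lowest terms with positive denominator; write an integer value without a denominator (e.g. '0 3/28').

0 2/15

C = [1/3, 5/9, 5/9, 1, 1]
j=0 picked index 0: u0 ∈ [0, 1/3)
j=1 picked index 0: u0 ∈ [-1/5, 2/15)
j=2 picked index 1: u0 ∈ [-1/15, 7/45)
j=3 picked index 3: u0 ∈ [-2/45, 2/5)
j=4 picked index 3: u0 ∈ [-11/45, 1/5)
intersection: [0, 2/15)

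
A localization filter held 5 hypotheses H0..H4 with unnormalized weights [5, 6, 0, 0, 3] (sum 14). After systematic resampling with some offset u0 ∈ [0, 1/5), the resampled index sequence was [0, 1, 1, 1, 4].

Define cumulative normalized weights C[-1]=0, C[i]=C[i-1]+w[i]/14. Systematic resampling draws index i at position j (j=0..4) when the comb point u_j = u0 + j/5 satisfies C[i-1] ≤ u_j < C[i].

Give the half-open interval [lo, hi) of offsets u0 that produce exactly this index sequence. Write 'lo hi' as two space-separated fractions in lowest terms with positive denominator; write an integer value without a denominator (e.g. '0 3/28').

11/70 13/70

C = [5/14, 11/14, 11/14, 11/14, 1]
j=0 picked index 0: u0 ∈ [0, 5/14)
j=1 picked index 1: u0 ∈ [11/70, 41/70)
j=2 picked index 1: u0 ∈ [-3/70, 27/70)
j=3 picked index 1: u0 ∈ [-17/70, 13/70)
j=4 picked index 4: u0 ∈ [-1/70, 1/5)
intersection: [11/70, 13/70)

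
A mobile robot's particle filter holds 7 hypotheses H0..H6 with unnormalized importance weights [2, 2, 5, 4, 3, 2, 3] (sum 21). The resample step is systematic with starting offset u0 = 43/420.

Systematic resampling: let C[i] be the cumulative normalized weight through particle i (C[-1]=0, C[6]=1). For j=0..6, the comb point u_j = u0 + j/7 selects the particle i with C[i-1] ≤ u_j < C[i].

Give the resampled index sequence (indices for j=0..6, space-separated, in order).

C = [2/21, 4/21, 3/7, 13/21, 16/21, 6/7, 1]
j=0: u_0=43/420 ∈ [2/21, 4/21) → index 1
j=1: u_1=103/420 ∈ [4/21, 3/7) → index 2
j=2: u_2=163/420 ∈ [4/21, 3/7) → index 2
j=3: u_3=223/420 ∈ [3/7, 13/21) → index 3
j=4: u_4=283/420 ∈ [13/21, 16/21) → index 4
j=5: u_5=49/60 ∈ [16/21, 6/7) → index 5
j=6: u_6=403/420 ∈ [6/7, 1) → index 6

1 2 2 3 4 5 6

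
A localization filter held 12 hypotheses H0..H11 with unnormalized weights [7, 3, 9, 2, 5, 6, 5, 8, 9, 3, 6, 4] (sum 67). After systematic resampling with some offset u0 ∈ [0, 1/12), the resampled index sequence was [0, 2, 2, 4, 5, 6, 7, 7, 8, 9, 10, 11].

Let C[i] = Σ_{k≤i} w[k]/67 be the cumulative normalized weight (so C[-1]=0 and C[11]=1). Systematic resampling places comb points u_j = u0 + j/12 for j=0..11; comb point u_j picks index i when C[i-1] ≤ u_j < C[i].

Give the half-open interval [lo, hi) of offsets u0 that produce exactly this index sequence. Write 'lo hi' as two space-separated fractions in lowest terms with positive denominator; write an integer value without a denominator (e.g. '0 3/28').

53/804 1/12

C = [7/67, 10/67, 19/67, 21/67, 26/67, 32/67, 37/67, 45/67, 54/67, 57/67, 63/67, 1]
j=0 picked index 0: u0 ∈ [0, 7/67)
j=1 picked index 2: u0 ∈ [53/804, 161/804)
j=2 picked index 2: u0 ∈ [-7/402, 47/402)
j=3 picked index 4: u0 ∈ [17/268, 37/268)
j=4 picked index 5: u0 ∈ [11/201, 29/201)
j=5 picked index 6: u0 ∈ [49/804, 109/804)
j=6 picked index 7: u0 ∈ [7/134, 23/134)
j=7 picked index 7: u0 ∈ [-25/804, 71/804)
j=8 picked index 8: u0 ∈ [1/201, 28/201)
j=9 picked index 9: u0 ∈ [15/268, 27/268)
j=10 picked index 10: u0 ∈ [7/402, 43/402)
j=11 picked index 11: u0 ∈ [19/804, 1/12)
intersection: [53/804, 1/12)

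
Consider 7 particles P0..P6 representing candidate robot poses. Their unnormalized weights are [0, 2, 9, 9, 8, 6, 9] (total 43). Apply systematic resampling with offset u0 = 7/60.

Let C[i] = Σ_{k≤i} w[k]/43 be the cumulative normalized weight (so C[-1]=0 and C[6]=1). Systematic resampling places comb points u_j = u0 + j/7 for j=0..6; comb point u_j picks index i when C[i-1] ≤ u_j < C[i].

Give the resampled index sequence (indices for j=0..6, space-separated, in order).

C = [0, 2/43, 11/43, 20/43, 28/43, 34/43, 1]
j=0: u_0=7/60 ∈ [2/43, 11/43) → index 2
j=1: u_1=109/420 ∈ [11/43, 20/43) → index 3
j=2: u_2=169/420 ∈ [11/43, 20/43) → index 3
j=3: u_3=229/420 ∈ [20/43, 28/43) → index 4
j=4: u_4=289/420 ∈ [28/43, 34/43) → index 5
j=5: u_5=349/420 ∈ [34/43, 1) → index 6
j=6: u_6=409/420 ∈ [34/43, 1) → index 6

2 3 3 4 5 6 6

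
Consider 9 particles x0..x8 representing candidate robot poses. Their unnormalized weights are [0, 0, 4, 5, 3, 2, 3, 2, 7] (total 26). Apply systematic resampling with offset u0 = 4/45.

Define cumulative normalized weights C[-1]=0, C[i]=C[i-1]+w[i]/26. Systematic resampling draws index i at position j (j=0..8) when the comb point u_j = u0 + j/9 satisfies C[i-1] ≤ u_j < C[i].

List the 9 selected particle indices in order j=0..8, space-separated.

C = [0, 0, 2/13, 9/26, 6/13, 7/13, 17/26, 19/26, 1]
j=0: u_0=4/45 ∈ [0, 2/13) → index 2
j=1: u_1=1/5 ∈ [2/13, 9/26) → index 3
j=2: u_2=14/45 ∈ [2/13, 9/26) → index 3
j=3: u_3=19/45 ∈ [9/26, 6/13) → index 4
j=4: u_4=8/15 ∈ [6/13, 7/13) → index 5
j=5: u_5=29/45 ∈ [7/13, 17/26) → index 6
j=6: u_6=34/45 ∈ [19/26, 1) → index 8
j=7: u_7=13/15 ∈ [19/26, 1) → index 8
j=8: u_8=44/45 ∈ [19/26, 1) → index 8

2 3 3 4 5 6 8 8 8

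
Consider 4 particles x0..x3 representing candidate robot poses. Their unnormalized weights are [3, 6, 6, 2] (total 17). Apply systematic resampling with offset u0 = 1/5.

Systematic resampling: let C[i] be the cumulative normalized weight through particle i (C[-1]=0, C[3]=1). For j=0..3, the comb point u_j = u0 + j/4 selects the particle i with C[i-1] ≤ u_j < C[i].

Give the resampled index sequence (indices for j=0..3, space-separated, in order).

1 1 2 3

C = [3/17, 9/17, 15/17, 1]
j=0: u_0=1/5 ∈ [3/17, 9/17) → index 1
j=1: u_1=9/20 ∈ [3/17, 9/17) → index 1
j=2: u_2=7/10 ∈ [9/17, 15/17) → index 2
j=3: u_3=19/20 ∈ [15/17, 1) → index 3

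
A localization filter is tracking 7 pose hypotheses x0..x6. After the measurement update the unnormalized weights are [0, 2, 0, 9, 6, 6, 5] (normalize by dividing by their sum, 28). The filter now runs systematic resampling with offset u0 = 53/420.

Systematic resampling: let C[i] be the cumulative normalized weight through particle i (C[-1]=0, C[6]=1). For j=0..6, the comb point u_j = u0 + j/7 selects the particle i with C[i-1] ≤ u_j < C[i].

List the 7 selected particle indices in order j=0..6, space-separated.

3 3 4 4 5 6 6

C = [0, 1/14, 1/14, 11/28, 17/28, 23/28, 1]
j=0: u_0=53/420 ∈ [1/14, 11/28) → index 3
j=1: u_1=113/420 ∈ [1/14, 11/28) → index 3
j=2: u_2=173/420 ∈ [11/28, 17/28) → index 4
j=3: u_3=233/420 ∈ [11/28, 17/28) → index 4
j=4: u_4=293/420 ∈ [17/28, 23/28) → index 5
j=5: u_5=353/420 ∈ [23/28, 1) → index 6
j=6: u_6=59/60 ∈ [23/28, 1) → index 6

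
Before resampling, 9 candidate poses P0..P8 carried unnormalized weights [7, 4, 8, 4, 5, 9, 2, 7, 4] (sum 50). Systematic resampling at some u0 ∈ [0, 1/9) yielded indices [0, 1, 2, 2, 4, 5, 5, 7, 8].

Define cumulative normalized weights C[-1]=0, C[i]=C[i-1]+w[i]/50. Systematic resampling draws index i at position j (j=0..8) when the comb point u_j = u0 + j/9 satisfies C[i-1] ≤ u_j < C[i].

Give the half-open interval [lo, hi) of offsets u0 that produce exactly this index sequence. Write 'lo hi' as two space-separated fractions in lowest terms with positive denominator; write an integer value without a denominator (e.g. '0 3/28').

7/225 7/150

C = [7/50, 11/50, 19/50, 23/50, 14/25, 37/50, 39/50, 23/25, 1]
j=0 picked index 0: u0 ∈ [0, 7/50)
j=1 picked index 1: u0 ∈ [13/450, 49/450)
j=2 picked index 2: u0 ∈ [-1/450, 71/450)
j=3 picked index 2: u0 ∈ [-17/150, 7/150)
j=4 picked index 4: u0 ∈ [7/450, 26/225)
j=5 picked index 5: u0 ∈ [1/225, 83/450)
j=6 picked index 5: u0 ∈ [-8/75, 11/150)
j=7 picked index 7: u0 ∈ [1/450, 32/225)
j=8 picked index 8: u0 ∈ [7/225, 1/9)
intersection: [7/225, 7/150)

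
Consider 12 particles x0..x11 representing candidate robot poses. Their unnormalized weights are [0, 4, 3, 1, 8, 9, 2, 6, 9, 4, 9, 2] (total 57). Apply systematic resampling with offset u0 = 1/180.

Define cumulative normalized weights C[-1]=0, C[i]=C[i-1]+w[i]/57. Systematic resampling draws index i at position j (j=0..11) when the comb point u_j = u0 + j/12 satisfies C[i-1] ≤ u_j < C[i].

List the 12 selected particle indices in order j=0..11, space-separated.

C = [0, 4/57, 7/57, 8/57, 16/57, 25/57, 9/19, 11/19, 14/19, 46/57, 55/57, 1]
j=0: u_0=1/180 ∈ [0, 4/57) → index 1
j=1: u_1=4/45 ∈ [4/57, 7/57) → index 2
j=2: u_2=31/180 ∈ [8/57, 16/57) → index 4
j=3: u_3=23/90 ∈ [8/57, 16/57) → index 4
j=4: u_4=61/180 ∈ [16/57, 25/57) → index 5
j=5: u_5=19/45 ∈ [16/57, 25/57) → index 5
j=6: u_6=91/180 ∈ [9/19, 11/19) → index 7
j=7: u_7=53/90 ∈ [11/19, 14/19) → index 8
j=8: u_8=121/180 ∈ [11/19, 14/19) → index 8
j=9: u_9=34/45 ∈ [14/19, 46/57) → index 9
j=10: u_10=151/180 ∈ [46/57, 55/57) → index 10
j=11: u_11=83/90 ∈ [46/57, 55/57) → index 10

1 2 4 4 5 5 7 8 8 9 10 10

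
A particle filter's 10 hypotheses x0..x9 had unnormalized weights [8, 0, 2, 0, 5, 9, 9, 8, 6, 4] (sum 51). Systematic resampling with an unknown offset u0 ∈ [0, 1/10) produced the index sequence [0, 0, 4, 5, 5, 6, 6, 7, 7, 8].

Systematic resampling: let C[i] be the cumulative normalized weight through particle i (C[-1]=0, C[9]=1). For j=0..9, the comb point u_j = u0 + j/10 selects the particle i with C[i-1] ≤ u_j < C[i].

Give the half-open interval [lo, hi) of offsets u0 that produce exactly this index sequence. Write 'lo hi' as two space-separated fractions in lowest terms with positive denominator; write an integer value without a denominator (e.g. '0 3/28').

C = [8/51, 8/51, 10/51, 10/51, 5/17, 8/17, 11/17, 41/51, 47/51, 1]
j=0 picked index 0: u0 ∈ [0, 8/51)
j=1 picked index 0: u0 ∈ [-1/10, 29/510)
j=2 picked index 4: u0 ∈ [-1/255, 8/85)
j=3 picked index 5: u0 ∈ [-1/170, 29/170)
j=4 picked index 5: u0 ∈ [-9/85, 6/85)
j=5 picked index 6: u0 ∈ [-1/34, 5/34)
j=6 picked index 6: u0 ∈ [-11/85, 4/85)
j=7 picked index 7: u0 ∈ [-9/170, 53/510)
j=8 picked index 7: u0 ∈ [-13/85, 1/255)
j=9 picked index 8: u0 ∈ [-49/510, 11/510)
intersection: [0, 1/255)

0 1/255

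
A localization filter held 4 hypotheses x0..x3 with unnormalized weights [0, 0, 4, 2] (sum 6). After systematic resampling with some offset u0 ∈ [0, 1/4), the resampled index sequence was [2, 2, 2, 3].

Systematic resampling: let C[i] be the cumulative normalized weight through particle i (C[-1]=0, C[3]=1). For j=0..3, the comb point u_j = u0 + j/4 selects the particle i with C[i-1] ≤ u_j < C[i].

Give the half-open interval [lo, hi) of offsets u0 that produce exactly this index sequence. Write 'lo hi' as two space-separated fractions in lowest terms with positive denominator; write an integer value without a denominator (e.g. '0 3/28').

C = [0, 0, 2/3, 1]
j=0 picked index 2: u0 ∈ [0, 2/3)
j=1 picked index 2: u0 ∈ [-1/4, 5/12)
j=2 picked index 2: u0 ∈ [-1/2, 1/6)
j=3 picked index 3: u0 ∈ [-1/12, 1/4)
intersection: [0, 1/6)

0 1/6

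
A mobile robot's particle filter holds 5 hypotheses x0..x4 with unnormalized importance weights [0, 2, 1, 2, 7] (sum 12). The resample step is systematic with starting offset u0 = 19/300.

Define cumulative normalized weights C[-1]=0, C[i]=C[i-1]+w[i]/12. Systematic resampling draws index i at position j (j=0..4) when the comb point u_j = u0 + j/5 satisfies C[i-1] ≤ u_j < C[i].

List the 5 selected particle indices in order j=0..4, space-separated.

C = [0, 1/6, 1/4, 5/12, 1]
j=0: u_0=19/300 ∈ [0, 1/6) → index 1
j=1: u_1=79/300 ∈ [1/4, 5/12) → index 3
j=2: u_2=139/300 ∈ [5/12, 1) → index 4
j=3: u_3=199/300 ∈ [5/12, 1) → index 4
j=4: u_4=259/300 ∈ [5/12, 1) → index 4

1 3 4 4 4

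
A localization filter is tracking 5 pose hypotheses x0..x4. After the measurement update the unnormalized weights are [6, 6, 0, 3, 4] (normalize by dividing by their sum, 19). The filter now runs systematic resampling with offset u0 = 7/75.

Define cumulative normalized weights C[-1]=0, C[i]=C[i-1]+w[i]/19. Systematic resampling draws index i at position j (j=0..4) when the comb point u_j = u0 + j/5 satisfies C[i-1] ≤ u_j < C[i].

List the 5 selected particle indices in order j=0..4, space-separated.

0 0 1 3 4

C = [6/19, 12/19, 12/19, 15/19, 1]
j=0: u_0=7/75 ∈ [0, 6/19) → index 0
j=1: u_1=22/75 ∈ [0, 6/19) → index 0
j=2: u_2=37/75 ∈ [6/19, 12/19) → index 1
j=3: u_3=52/75 ∈ [12/19, 15/19) → index 3
j=4: u_4=67/75 ∈ [15/19, 1) → index 4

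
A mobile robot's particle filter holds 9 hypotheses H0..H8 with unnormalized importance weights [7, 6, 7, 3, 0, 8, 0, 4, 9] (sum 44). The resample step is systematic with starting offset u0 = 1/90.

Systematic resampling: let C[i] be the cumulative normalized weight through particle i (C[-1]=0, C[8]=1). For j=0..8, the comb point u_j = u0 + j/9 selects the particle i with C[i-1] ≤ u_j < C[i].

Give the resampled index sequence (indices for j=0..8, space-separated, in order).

0 0 1 2 3 5 5 7 8

C = [7/44, 13/44, 5/11, 23/44, 23/44, 31/44, 31/44, 35/44, 1]
j=0: u_0=1/90 ∈ [0, 7/44) → index 0
j=1: u_1=11/90 ∈ [0, 7/44) → index 0
j=2: u_2=7/30 ∈ [7/44, 13/44) → index 1
j=3: u_3=31/90 ∈ [13/44, 5/11) → index 2
j=4: u_4=41/90 ∈ [5/11, 23/44) → index 3
j=5: u_5=17/30 ∈ [23/44, 31/44) → index 5
j=6: u_6=61/90 ∈ [23/44, 31/44) → index 5
j=7: u_7=71/90 ∈ [31/44, 35/44) → index 7
j=8: u_8=9/10 ∈ [35/44, 1) → index 8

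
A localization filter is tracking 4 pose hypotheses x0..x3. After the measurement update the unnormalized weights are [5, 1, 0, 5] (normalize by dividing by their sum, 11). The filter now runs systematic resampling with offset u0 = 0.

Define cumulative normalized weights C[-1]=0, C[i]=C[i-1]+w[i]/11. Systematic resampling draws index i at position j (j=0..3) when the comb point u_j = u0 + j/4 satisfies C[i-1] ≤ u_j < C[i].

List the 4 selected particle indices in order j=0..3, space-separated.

C = [5/11, 6/11, 6/11, 1]
j=0: u_0=0 ∈ [0, 5/11) → index 0
j=1: u_1=1/4 ∈ [0, 5/11) → index 0
j=2: u_2=1/2 ∈ [5/11, 6/11) → index 1
j=3: u_3=3/4 ∈ [6/11, 1) → index 3

0 0 1 3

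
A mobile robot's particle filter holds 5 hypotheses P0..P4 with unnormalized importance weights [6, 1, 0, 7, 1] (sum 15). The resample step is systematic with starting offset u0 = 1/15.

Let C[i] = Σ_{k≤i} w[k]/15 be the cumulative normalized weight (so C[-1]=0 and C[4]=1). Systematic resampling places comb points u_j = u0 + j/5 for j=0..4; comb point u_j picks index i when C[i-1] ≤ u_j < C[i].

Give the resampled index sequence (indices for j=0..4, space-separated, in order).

C = [2/5, 7/15, 7/15, 14/15, 1]
j=0: u_0=1/15 ∈ [0, 2/5) → index 0
j=1: u_1=4/15 ∈ [0, 2/5) → index 0
j=2: u_2=7/15 ∈ [7/15, 14/15) → index 3
j=3: u_3=2/3 ∈ [7/15, 14/15) → index 3
j=4: u_4=13/15 ∈ [7/15, 14/15) → index 3

0 0 3 3 3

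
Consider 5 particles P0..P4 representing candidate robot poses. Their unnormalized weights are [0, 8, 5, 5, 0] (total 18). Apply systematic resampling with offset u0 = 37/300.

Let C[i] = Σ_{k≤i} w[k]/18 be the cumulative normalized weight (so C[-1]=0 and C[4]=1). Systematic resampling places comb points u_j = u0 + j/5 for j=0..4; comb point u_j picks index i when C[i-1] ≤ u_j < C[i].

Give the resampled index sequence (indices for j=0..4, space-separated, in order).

1 1 2 3 3

C = [0, 4/9, 13/18, 1, 1]
j=0: u_0=37/300 ∈ [0, 4/9) → index 1
j=1: u_1=97/300 ∈ [0, 4/9) → index 1
j=2: u_2=157/300 ∈ [4/9, 13/18) → index 2
j=3: u_3=217/300 ∈ [13/18, 1) → index 3
j=4: u_4=277/300 ∈ [13/18, 1) → index 3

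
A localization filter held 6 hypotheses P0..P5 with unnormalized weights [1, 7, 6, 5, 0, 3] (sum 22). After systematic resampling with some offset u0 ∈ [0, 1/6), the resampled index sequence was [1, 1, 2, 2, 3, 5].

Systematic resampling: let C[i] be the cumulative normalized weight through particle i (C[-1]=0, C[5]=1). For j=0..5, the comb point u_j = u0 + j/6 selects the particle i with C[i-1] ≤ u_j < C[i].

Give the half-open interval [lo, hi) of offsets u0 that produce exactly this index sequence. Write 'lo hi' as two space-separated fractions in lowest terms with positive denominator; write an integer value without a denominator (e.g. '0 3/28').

C = [1/22, 4/11, 7/11, 19/22, 19/22, 1]
j=0 picked index 1: u0 ∈ [1/22, 4/11)
j=1 picked index 1: u0 ∈ [-4/33, 13/66)
j=2 picked index 2: u0 ∈ [1/33, 10/33)
j=3 picked index 2: u0 ∈ [-3/22, 3/22)
j=4 picked index 3: u0 ∈ [-1/33, 13/66)
j=5 picked index 5: u0 ∈ [1/33, 1/6)
intersection: [1/22, 3/22)

1/22 3/22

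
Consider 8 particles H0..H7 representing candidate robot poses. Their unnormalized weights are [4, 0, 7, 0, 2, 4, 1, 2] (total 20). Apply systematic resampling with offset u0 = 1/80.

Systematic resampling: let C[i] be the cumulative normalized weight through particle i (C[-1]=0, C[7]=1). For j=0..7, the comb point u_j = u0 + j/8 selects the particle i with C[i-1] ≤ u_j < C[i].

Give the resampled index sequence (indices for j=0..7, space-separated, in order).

0 0 2 2 2 4 5 6

C = [1/5, 1/5, 11/20, 11/20, 13/20, 17/20, 9/10, 1]
j=0: u_0=1/80 ∈ [0, 1/5) → index 0
j=1: u_1=11/80 ∈ [0, 1/5) → index 0
j=2: u_2=21/80 ∈ [1/5, 11/20) → index 2
j=3: u_3=31/80 ∈ [1/5, 11/20) → index 2
j=4: u_4=41/80 ∈ [1/5, 11/20) → index 2
j=5: u_5=51/80 ∈ [11/20, 13/20) → index 4
j=6: u_6=61/80 ∈ [13/20, 17/20) → index 5
j=7: u_7=71/80 ∈ [17/20, 9/10) → index 6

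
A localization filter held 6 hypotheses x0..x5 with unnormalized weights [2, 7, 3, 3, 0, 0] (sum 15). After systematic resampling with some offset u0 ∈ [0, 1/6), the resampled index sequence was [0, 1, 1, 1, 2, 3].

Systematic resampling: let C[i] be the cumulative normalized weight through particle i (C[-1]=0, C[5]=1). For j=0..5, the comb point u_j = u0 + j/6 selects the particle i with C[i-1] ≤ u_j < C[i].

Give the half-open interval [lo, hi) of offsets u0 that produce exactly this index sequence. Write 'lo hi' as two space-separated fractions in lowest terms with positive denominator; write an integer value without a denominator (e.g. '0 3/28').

0 1/10

C = [2/15, 3/5, 4/5, 1, 1, 1]
j=0 picked index 0: u0 ∈ [0, 2/15)
j=1 picked index 1: u0 ∈ [-1/30, 13/30)
j=2 picked index 1: u0 ∈ [-1/5, 4/15)
j=3 picked index 1: u0 ∈ [-11/30, 1/10)
j=4 picked index 2: u0 ∈ [-1/15, 2/15)
j=5 picked index 3: u0 ∈ [-1/30, 1/6)
intersection: [0, 1/10)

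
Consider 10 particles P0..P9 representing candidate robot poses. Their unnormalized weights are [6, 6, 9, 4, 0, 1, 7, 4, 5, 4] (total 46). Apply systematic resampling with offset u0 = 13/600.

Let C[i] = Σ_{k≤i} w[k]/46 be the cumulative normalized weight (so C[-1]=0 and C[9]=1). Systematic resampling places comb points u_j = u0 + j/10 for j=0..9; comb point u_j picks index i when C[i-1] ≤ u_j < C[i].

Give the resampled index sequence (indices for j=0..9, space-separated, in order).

C = [3/23, 6/23, 21/46, 25/46, 25/46, 13/23, 33/46, 37/46, 21/23, 1]
j=0: u_0=13/600 ∈ [0, 3/23) → index 0
j=1: u_1=73/600 ∈ [0, 3/23) → index 0
j=2: u_2=133/600 ∈ [3/23, 6/23) → index 1
j=3: u_3=193/600 ∈ [6/23, 21/46) → index 2
j=4: u_4=253/600 ∈ [6/23, 21/46) → index 2
j=5: u_5=313/600 ∈ [21/46, 25/46) → index 3
j=6: u_6=373/600 ∈ [13/23, 33/46) → index 6
j=7: u_7=433/600 ∈ [33/46, 37/46) → index 7
j=8: u_8=493/600 ∈ [37/46, 21/23) → index 8
j=9: u_9=553/600 ∈ [21/23, 1) → index 9

0 0 1 2 2 3 6 7 8 9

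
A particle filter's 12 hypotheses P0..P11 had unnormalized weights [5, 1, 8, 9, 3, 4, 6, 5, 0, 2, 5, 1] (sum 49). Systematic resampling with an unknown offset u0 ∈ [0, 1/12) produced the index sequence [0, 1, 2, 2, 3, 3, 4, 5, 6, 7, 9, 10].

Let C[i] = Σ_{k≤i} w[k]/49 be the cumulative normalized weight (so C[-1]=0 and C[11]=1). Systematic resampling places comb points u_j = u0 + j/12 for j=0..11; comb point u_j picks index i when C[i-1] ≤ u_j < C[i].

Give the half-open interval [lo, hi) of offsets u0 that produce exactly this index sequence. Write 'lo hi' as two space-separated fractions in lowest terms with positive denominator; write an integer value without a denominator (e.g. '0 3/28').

11/588 17/588

C = [5/49, 6/49, 2/7, 23/49, 26/49, 30/49, 36/49, 41/49, 41/49, 43/49, 48/49, 1]
j=0 picked index 0: u0 ∈ [0, 5/49)
j=1 picked index 1: u0 ∈ [11/588, 23/588)
j=2 picked index 2: u0 ∈ [-13/294, 5/42)
j=3 picked index 2: u0 ∈ [-25/196, 1/28)
j=4 picked index 3: u0 ∈ [-1/21, 20/147)
j=5 picked index 3: u0 ∈ [-11/84, 31/588)
j=6 picked index 4: u0 ∈ [-3/98, 3/98)
j=7 picked index 5: u0 ∈ [-31/588, 17/588)
j=8 picked index 6: u0 ∈ [-8/147, 10/147)
j=9 picked index 7: u0 ∈ [-3/196, 17/196)
j=10 picked index 9: u0 ∈ [1/294, 13/294)
j=11 picked index 10: u0 ∈ [-23/588, 37/588)
intersection: [11/588, 17/588)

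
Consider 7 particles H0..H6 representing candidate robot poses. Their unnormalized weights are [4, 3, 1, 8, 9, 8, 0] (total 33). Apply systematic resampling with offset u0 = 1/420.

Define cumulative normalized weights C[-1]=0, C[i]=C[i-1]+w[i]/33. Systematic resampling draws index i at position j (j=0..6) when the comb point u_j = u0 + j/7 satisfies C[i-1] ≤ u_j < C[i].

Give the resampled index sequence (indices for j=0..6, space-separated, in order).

0 1 3 3 4 4 5

C = [4/33, 7/33, 8/33, 16/33, 25/33, 1, 1]
j=0: u_0=1/420 ∈ [0, 4/33) → index 0
j=1: u_1=61/420 ∈ [4/33, 7/33) → index 1
j=2: u_2=121/420 ∈ [8/33, 16/33) → index 3
j=3: u_3=181/420 ∈ [8/33, 16/33) → index 3
j=4: u_4=241/420 ∈ [16/33, 25/33) → index 4
j=5: u_5=43/60 ∈ [16/33, 25/33) → index 4
j=6: u_6=361/420 ∈ [25/33, 1) → index 5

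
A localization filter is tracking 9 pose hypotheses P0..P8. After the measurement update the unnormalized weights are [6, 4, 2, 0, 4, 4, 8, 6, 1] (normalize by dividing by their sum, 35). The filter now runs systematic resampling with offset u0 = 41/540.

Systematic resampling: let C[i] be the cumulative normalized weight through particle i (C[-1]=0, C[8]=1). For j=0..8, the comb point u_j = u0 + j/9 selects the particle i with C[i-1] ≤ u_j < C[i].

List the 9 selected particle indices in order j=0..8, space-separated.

0 1 2 4 5 6 6 7 7

C = [6/35, 2/7, 12/35, 12/35, 16/35, 4/7, 4/5, 34/35, 1]
j=0: u_0=41/540 ∈ [0, 6/35) → index 0
j=1: u_1=101/540 ∈ [6/35, 2/7) → index 1
j=2: u_2=161/540 ∈ [2/7, 12/35) → index 2
j=3: u_3=221/540 ∈ [12/35, 16/35) → index 4
j=4: u_4=281/540 ∈ [16/35, 4/7) → index 5
j=5: u_5=341/540 ∈ [4/7, 4/5) → index 6
j=6: u_6=401/540 ∈ [4/7, 4/5) → index 6
j=7: u_7=461/540 ∈ [4/5, 34/35) → index 7
j=8: u_8=521/540 ∈ [4/5, 34/35) → index 7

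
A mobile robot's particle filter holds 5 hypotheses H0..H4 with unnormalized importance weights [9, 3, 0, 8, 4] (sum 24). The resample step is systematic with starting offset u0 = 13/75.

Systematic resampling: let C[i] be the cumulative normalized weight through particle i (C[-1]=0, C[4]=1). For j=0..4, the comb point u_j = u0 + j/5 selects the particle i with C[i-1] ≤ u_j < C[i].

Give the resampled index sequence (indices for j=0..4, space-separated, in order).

C = [3/8, 1/2, 1/2, 5/6, 1]
j=0: u_0=13/75 ∈ [0, 3/8) → index 0
j=1: u_1=28/75 ∈ [0, 3/8) → index 0
j=2: u_2=43/75 ∈ [1/2, 5/6) → index 3
j=3: u_3=58/75 ∈ [1/2, 5/6) → index 3
j=4: u_4=73/75 ∈ [5/6, 1) → index 4

0 0 3 3 4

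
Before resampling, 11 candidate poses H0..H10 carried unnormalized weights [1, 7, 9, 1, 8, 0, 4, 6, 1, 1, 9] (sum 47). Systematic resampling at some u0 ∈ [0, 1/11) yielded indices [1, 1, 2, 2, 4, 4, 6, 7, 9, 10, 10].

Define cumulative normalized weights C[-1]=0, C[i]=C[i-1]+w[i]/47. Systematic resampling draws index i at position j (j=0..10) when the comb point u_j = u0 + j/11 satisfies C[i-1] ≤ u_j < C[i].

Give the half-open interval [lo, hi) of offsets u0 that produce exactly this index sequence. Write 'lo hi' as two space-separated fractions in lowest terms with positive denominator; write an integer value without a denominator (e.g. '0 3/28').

C = [1/47, 8/47, 17/47, 18/47, 26/47, 26/47, 30/47, 36/47, 37/47, 38/47, 1]
j=0 picked index 1: u0 ∈ [1/47, 8/47)
j=1 picked index 1: u0 ∈ [-36/517, 41/517)
j=2 picked index 2: u0 ∈ [-6/517, 93/517)
j=3 picked index 2: u0 ∈ [-53/517, 46/517)
j=4 picked index 4: u0 ∈ [10/517, 98/517)
j=5 picked index 4: u0 ∈ [-37/517, 51/517)
j=6 picked index 6: u0 ∈ [4/517, 48/517)
j=7 picked index 7: u0 ∈ [1/517, 67/517)
j=8 picked index 9: u0 ∈ [31/517, 42/517)
j=9 picked index 10: u0 ∈ [-5/517, 2/11)
j=10 picked index 10: u0 ∈ [-52/517, 1/11)
intersection: [31/517, 41/517)

31/517 41/517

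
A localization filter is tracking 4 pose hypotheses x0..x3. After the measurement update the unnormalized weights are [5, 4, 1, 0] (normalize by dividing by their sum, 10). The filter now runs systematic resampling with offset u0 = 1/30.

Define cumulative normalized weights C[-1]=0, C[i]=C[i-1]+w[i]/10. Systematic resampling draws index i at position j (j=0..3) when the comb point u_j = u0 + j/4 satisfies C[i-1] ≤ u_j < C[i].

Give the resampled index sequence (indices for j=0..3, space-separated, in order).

C = [1/2, 9/10, 1, 1]
j=0: u_0=1/30 ∈ [0, 1/2) → index 0
j=1: u_1=17/60 ∈ [0, 1/2) → index 0
j=2: u_2=8/15 ∈ [1/2, 9/10) → index 1
j=3: u_3=47/60 ∈ [1/2, 9/10) → index 1

0 0 1 1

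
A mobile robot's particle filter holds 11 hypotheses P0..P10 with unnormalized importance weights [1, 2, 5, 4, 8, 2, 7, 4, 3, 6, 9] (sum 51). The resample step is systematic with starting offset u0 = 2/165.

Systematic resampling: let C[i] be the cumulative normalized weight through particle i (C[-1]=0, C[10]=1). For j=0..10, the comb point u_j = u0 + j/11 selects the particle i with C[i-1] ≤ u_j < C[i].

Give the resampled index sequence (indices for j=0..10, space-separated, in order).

0 2 3 4 4 6 6 8 9 10 10

C = [1/51, 1/17, 8/51, 4/17, 20/51, 22/51, 29/51, 11/17, 12/17, 14/17, 1]
j=0: u_0=2/165 ∈ [0, 1/51) → index 0
j=1: u_1=17/165 ∈ [1/17, 8/51) → index 2
j=2: u_2=32/165 ∈ [8/51, 4/17) → index 3
j=3: u_3=47/165 ∈ [4/17, 20/51) → index 4
j=4: u_4=62/165 ∈ [4/17, 20/51) → index 4
j=5: u_5=7/15 ∈ [22/51, 29/51) → index 6
j=6: u_6=92/165 ∈ [22/51, 29/51) → index 6
j=7: u_7=107/165 ∈ [11/17, 12/17) → index 8
j=8: u_8=122/165 ∈ [12/17, 14/17) → index 9
j=9: u_9=137/165 ∈ [14/17, 1) → index 10
j=10: u_10=152/165 ∈ [14/17, 1) → index 10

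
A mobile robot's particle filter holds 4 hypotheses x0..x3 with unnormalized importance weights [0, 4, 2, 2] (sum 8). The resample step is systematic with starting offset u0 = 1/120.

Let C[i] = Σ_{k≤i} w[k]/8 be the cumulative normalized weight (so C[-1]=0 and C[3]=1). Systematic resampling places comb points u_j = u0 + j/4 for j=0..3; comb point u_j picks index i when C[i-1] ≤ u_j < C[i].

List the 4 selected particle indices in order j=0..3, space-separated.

C = [0, 1/2, 3/4, 1]
j=0: u_0=1/120 ∈ [0, 1/2) → index 1
j=1: u_1=31/120 ∈ [0, 1/2) → index 1
j=2: u_2=61/120 ∈ [1/2, 3/4) → index 2
j=3: u_3=91/120 ∈ [3/4, 1) → index 3

1 1 2 3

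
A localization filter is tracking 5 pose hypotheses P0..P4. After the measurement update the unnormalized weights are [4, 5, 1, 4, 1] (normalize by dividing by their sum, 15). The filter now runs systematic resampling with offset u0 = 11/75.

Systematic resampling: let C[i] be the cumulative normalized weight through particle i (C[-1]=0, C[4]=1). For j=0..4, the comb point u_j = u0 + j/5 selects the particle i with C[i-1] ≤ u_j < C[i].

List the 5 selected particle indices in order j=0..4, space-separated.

C = [4/15, 3/5, 2/3, 14/15, 1]
j=0: u_0=11/75 ∈ [0, 4/15) → index 0
j=1: u_1=26/75 ∈ [4/15, 3/5) → index 1
j=2: u_2=41/75 ∈ [4/15, 3/5) → index 1
j=3: u_3=56/75 ∈ [2/3, 14/15) → index 3
j=4: u_4=71/75 ∈ [14/15, 1) → index 4

0 1 1 3 4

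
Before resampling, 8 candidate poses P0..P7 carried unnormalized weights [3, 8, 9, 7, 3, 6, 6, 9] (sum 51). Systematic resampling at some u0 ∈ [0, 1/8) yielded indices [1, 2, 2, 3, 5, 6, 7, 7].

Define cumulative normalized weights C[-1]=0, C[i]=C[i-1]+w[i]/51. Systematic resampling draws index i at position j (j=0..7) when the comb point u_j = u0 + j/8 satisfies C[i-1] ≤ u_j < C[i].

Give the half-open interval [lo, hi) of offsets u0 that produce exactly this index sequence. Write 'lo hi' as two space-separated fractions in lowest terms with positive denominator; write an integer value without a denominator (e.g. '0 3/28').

37/408 1/8

C = [1/17, 11/51, 20/51, 9/17, 10/17, 12/17, 14/17, 1]
j=0 picked index 1: u0 ∈ [1/17, 11/51)
j=1 picked index 2: u0 ∈ [37/408, 109/408)
j=2 picked index 2: u0 ∈ [-7/204, 29/204)
j=3 picked index 3: u0 ∈ [7/408, 21/136)
j=4 picked index 5: u0 ∈ [3/34, 7/34)
j=5 picked index 6: u0 ∈ [11/136, 27/136)
j=6 picked index 7: u0 ∈ [5/68, 1/4)
j=7 picked index 7: u0 ∈ [-7/136, 1/8)
intersection: [37/408, 1/8)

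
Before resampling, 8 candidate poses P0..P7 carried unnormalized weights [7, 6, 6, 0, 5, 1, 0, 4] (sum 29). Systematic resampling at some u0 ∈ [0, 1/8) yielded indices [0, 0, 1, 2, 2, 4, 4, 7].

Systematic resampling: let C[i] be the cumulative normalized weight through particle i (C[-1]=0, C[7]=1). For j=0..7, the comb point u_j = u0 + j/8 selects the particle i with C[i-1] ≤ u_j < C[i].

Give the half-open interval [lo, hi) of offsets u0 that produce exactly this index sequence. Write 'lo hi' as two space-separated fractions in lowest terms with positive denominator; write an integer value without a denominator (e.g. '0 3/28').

17/232 9/116

C = [7/29, 13/29, 19/29, 19/29, 24/29, 25/29, 25/29, 1]
j=0 picked index 0: u0 ∈ [0, 7/29)
j=1 picked index 0: u0 ∈ [-1/8, 27/232)
j=2 picked index 1: u0 ∈ [-1/116, 23/116)
j=3 picked index 2: u0 ∈ [17/232, 65/232)
j=4 picked index 2: u0 ∈ [-3/58, 9/58)
j=5 picked index 4: u0 ∈ [7/232, 47/232)
j=6 picked index 4: u0 ∈ [-11/116, 9/116)
j=7 picked index 7: u0 ∈ [-3/232, 1/8)
intersection: [17/232, 9/116)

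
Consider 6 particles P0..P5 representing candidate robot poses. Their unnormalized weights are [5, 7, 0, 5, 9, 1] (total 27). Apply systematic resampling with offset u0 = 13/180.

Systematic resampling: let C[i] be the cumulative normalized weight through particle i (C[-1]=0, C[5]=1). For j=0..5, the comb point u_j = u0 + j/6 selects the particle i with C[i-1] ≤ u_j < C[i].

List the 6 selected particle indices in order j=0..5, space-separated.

C = [5/27, 4/9, 4/9, 17/27, 26/27, 1]
j=0: u_0=13/180 ∈ [0, 5/27) → index 0
j=1: u_1=43/180 ∈ [5/27, 4/9) → index 1
j=2: u_2=73/180 ∈ [5/27, 4/9) → index 1
j=3: u_3=103/180 ∈ [4/9, 17/27) → index 3
j=4: u_4=133/180 ∈ [17/27, 26/27) → index 4
j=5: u_5=163/180 ∈ [17/27, 26/27) → index 4

0 1 1 3 4 4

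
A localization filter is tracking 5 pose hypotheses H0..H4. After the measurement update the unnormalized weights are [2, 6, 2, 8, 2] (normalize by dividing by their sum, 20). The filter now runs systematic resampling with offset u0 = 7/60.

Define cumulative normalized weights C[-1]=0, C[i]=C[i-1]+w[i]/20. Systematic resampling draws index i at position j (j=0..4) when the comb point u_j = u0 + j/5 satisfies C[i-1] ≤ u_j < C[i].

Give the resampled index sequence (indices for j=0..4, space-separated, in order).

C = [1/10, 2/5, 1/2, 9/10, 1]
j=0: u_0=7/60 ∈ [1/10, 2/5) → index 1
j=1: u_1=19/60 ∈ [1/10, 2/5) → index 1
j=2: u_2=31/60 ∈ [1/2, 9/10) → index 3
j=3: u_3=43/60 ∈ [1/2, 9/10) → index 3
j=4: u_4=11/12 ∈ [9/10, 1) → index 4

1 1 3 3 4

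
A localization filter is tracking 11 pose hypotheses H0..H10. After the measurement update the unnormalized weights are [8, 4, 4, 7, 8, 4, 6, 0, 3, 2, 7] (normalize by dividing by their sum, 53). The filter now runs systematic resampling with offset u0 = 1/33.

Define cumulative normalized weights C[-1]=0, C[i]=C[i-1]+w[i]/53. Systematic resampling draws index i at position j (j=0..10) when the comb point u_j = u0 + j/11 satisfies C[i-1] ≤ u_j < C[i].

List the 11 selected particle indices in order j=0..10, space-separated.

0 0 1 3 3 4 4 6 6 9 10

C = [8/53, 12/53, 16/53, 23/53, 31/53, 35/53, 41/53, 41/53, 44/53, 46/53, 1]
j=0: u_0=1/33 ∈ [0, 8/53) → index 0
j=1: u_1=4/33 ∈ [0, 8/53) → index 0
j=2: u_2=7/33 ∈ [8/53, 12/53) → index 1
j=3: u_3=10/33 ∈ [16/53, 23/53) → index 3
j=4: u_4=13/33 ∈ [16/53, 23/53) → index 3
j=5: u_5=16/33 ∈ [23/53, 31/53) → index 4
j=6: u_6=19/33 ∈ [23/53, 31/53) → index 4
j=7: u_7=2/3 ∈ [35/53, 41/53) → index 6
j=8: u_8=25/33 ∈ [35/53, 41/53) → index 6
j=9: u_9=28/33 ∈ [44/53, 46/53) → index 9
j=10: u_10=31/33 ∈ [46/53, 1) → index 10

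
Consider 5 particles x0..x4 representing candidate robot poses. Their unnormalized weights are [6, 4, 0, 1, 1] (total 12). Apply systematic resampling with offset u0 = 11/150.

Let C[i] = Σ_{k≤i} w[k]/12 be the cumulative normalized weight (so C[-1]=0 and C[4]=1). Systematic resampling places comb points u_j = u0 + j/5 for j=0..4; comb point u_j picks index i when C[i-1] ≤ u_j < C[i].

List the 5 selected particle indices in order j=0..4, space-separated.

C = [1/2, 5/6, 5/6, 11/12, 1]
j=0: u_0=11/150 ∈ [0, 1/2) → index 0
j=1: u_1=41/150 ∈ [0, 1/2) → index 0
j=2: u_2=71/150 ∈ [0, 1/2) → index 0
j=3: u_3=101/150 ∈ [1/2, 5/6) → index 1
j=4: u_4=131/150 ∈ [5/6, 11/12) → index 3

0 0 0 1 3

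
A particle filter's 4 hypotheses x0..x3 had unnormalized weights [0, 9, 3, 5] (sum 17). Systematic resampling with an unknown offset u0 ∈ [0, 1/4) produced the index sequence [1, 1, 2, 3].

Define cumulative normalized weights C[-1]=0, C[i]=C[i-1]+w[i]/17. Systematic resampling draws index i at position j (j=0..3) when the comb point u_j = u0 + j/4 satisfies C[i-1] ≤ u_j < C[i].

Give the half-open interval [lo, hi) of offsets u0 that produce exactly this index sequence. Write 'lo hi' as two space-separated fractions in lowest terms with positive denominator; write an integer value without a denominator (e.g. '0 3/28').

1/34 7/34

C = [0, 9/17, 12/17, 1]
j=0 picked index 1: u0 ∈ [0, 9/17)
j=1 picked index 1: u0 ∈ [-1/4, 19/68)
j=2 picked index 2: u0 ∈ [1/34, 7/34)
j=3 picked index 3: u0 ∈ [-3/68, 1/4)
intersection: [1/34, 7/34)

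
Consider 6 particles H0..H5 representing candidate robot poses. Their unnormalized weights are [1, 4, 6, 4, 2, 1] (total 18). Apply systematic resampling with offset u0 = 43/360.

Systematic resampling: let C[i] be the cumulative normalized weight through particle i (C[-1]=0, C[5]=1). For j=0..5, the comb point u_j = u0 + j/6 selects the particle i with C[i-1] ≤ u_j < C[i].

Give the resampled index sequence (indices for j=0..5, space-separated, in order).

1 2 2 3 3 5

C = [1/18, 5/18, 11/18, 5/6, 17/18, 1]
j=0: u_0=43/360 ∈ [1/18, 5/18) → index 1
j=1: u_1=103/360 ∈ [5/18, 11/18) → index 2
j=2: u_2=163/360 ∈ [5/18, 11/18) → index 2
j=3: u_3=223/360 ∈ [11/18, 5/6) → index 3
j=4: u_4=283/360 ∈ [11/18, 5/6) → index 3
j=5: u_5=343/360 ∈ [17/18, 1) → index 5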